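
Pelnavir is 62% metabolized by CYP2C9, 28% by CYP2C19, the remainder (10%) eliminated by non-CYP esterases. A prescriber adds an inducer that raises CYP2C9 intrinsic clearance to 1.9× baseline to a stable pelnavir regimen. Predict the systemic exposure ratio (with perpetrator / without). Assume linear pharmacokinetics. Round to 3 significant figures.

0.642

The CYP2C9 pathway (62% of clearance) rises to 1.9× activity: 0.62 × 1.9 = 1.178.
CYP2C19 (28%) and the residual 10% are unaffected.
New clearance relative to baseline: 1.178 + 0.28 + 0.1 = 1.558.
Systemic exposure ratio = CL_old/CL_new = 1 / 1.558 = 0.642.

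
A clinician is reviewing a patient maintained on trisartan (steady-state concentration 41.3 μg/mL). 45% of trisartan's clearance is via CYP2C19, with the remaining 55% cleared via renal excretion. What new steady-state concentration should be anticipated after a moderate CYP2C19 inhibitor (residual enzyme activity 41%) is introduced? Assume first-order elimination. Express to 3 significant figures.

CYP2C19: 0.45 × 0.41 = 0.1845
Other: 0.55 (unchanged)
CL_new/CL_old = 0.1845 + 0.55 = 0.7345.
Steady-state concentration ∝ 1/CL, so new value = 41.3 / 0.7345 = 56.2 μg/mL.

56.2 μg/mL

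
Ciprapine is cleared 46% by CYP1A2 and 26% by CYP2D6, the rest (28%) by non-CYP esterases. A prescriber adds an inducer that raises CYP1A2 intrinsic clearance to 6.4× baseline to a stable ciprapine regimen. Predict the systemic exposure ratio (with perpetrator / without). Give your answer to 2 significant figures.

CYP1A2: 0.46 × 6.4 = 2.944
CYP2D6: 0.26 (unchanged)
Other: 0.28 (unchanged)
New clearance relative to baseline: 2.944 + 0.26 + 0.28 = 3.484.
Systemic exposure is inversely proportional to clearance, so the fold-change is 1 / 3.484 = 0.29.

0.29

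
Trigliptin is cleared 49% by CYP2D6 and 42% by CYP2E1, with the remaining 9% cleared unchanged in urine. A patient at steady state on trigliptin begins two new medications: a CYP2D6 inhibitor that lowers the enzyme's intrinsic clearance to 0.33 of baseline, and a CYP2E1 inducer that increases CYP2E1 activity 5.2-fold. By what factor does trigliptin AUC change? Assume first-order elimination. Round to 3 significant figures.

0.411

CYP2D6: 0.49 × 0.33 = 0.1617
CYP2E1: 0.42 × 5.2 = 2.184
Other: 0.09 (unchanged)
New clearance relative to baseline: 0.1617 + 2.184 + 0.09 = 2.4357.
AUC ∝ 1/CL: fold-change = 1 / 2.4357 = 0.411.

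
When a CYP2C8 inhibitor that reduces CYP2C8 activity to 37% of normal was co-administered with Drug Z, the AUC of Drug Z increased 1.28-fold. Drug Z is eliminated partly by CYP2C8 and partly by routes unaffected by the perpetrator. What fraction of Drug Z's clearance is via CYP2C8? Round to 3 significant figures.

Write x for the fraction cleared via CYP2C8. The observed AUC change means clearance fell to 1/1.28 = 0.7812 of baseline.
Setting x·0.37 + (1 − x) = 0.7812 and solving: x = (0.7812 − 1)/(0.37 − 1) = 0.347.

0.347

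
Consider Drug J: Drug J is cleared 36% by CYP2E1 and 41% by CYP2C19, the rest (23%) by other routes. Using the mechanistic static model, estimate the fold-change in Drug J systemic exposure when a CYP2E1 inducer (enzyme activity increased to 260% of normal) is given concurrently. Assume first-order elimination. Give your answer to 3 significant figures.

The CYP2E1 pathway (36% of clearance) is boosted to 2.6× activity: 0.36 × 2.6 = 0.936.
CYP2C19 (41%) and the residual 23% are unaffected.
Relative clearance = 0.936 + 0.41 + 0.23 = 1.576.
Systemic exposure ratio = CL_old/CL_new = 1 / 1.576 = 0.635.

0.635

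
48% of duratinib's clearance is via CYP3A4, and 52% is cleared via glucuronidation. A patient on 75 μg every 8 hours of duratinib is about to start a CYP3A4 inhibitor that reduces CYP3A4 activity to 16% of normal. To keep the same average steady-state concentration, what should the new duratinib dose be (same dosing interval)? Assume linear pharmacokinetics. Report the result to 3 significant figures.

44.8 μg

CYP3A4: 0.48 × 0.16 = 0.0768
Other: 0.52 (unchanged)
New clearance relative to baseline: 0.0768 + 0.52 = 0.5968.
To maintain the same steady-state level, dose must scale with clearance: new dose = 75 × 0.5968 = 44.8 μg.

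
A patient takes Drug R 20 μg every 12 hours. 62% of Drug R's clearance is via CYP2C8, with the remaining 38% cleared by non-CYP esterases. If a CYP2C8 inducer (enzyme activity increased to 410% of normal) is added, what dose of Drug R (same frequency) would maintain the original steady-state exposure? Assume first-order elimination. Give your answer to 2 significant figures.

The CYP2C8 pathway (62% of clearance) rises to 4.1× activity: 0.62 × 4.1 = 2.542.
The remaining 38% of clearance is unaffected.
CL_new/CL_old = 2.542 + 0.38 = 2.922.
To maintain the same steady-state level, dose must scale with clearance: new dose = 20 × 2.922 = 58 μg.

58 μg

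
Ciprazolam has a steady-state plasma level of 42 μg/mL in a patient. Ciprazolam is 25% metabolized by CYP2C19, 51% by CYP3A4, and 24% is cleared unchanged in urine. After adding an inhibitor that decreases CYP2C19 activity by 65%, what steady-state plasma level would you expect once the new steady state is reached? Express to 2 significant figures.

The CYP2C19 pathway (25% of clearance) drops to 0.35× activity: 0.25 × 0.35 = 0.0875.
CYP3A4 (51%) and the residual 24% are unaffected.
CL_new/CL_old = 0.0875 + 0.51 + 0.24 = 0.8375.
With dosing unchanged, steady-state plasma level scales as 1/CL: 42 / 0.8375 = 50 μg/mL.

50 μg/mL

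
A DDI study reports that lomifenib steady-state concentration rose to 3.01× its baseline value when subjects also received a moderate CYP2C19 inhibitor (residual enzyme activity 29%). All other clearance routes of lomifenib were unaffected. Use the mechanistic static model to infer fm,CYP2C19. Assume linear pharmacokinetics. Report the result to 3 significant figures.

0.941

Write x for the fraction cleared via CYP2C19. The observed steady-state concentration change means clearance fell to 1/3.01 = 0.3322 of baseline.
Only the CYP2C19 route changed, so 0.3322 = x·0.29 + (1 − x), giving x = 0.941.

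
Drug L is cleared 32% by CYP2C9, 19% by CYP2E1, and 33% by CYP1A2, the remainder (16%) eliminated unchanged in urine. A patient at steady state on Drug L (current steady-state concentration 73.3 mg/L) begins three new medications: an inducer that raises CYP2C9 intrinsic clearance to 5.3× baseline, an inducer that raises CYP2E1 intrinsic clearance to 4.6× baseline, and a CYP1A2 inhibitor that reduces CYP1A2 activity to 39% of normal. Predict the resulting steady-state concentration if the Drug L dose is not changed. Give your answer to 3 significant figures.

The CYP2C9 pathway (32% of clearance) increases to 5.3× activity: 0.32 × 5.3 = 1.696.
The CYP2E1 pathway (19% of clearance) rises to 4.6× activity: 0.19 × 4.6 = 0.874.
The CYP1A2 pathway (33% of clearance) falls to 0.39× activity: 0.33 × 0.39 = 0.1287.
The remaining 16% of clearance is unaffected.
Relative clearance = 1.696 + 0.874 + 0.1287 + 0.16 = 2.8587.
New steady-state concentration = 73.3 / 2.8587 = 25.6 mg/L (concentration scales inversely with clearance).

25.6 mg/L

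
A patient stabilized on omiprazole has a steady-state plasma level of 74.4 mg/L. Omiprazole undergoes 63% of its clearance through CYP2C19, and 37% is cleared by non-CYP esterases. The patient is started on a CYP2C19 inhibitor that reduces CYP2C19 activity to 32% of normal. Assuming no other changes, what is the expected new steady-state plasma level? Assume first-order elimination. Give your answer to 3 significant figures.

The CYP2C19 pathway (63% of clearance) falls to 0.32× activity: 0.63 × 0.32 = 0.2016.
Non-CYP routes (37%) are unchanged.
New clearance relative to baseline: 0.2016 + 0.37 = 0.5716.
New steady-state plasma level = baseline ÷ relative clearance = 74.4 / 0.5716 = 130 mg/L.

130 mg/L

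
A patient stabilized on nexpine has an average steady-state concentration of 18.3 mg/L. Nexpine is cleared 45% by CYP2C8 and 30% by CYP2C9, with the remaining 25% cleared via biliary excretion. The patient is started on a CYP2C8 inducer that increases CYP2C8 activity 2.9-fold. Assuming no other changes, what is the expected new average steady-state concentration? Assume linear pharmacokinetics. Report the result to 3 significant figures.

9.87 mg/L

CYP2C8: 0.45 × 2.9 = 1.305
CYP2C9: 0.3 (unchanged)
Other: 0.25 (unchanged)
Relative clearance = 1.305 + 0.3 + 0.25 = 1.855.
New average steady-state concentration = baseline ÷ relative clearance = 18.3 / 1.855 = 9.87 mg/L.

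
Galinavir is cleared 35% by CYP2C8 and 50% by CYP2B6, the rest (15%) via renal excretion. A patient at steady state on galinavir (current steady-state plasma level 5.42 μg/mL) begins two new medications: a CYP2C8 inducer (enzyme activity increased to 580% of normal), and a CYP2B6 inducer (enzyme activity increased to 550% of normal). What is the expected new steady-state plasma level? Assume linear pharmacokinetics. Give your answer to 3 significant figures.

1.10 μg/mL

CYP2C8: 0.35 × 5.8 = 2.03
CYP2B6: 0.5 × 5.5 = 2.75
Other: 0.15 (unchanged)
New clearance relative to baseline: 2.03 + 2.75 + 0.15 = 4.93.
New steady-state plasma level = 5.42 / 4.93 = 1.10 μg/mL (concentration scales inversely with clearance).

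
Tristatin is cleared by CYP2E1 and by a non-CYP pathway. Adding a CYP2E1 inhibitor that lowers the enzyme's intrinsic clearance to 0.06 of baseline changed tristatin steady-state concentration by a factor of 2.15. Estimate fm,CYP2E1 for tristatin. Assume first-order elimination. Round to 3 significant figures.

0.569

CL'/CL = 1 / 2.15 = 0.4651
0.06·fm + (1 − fm) = 0.4651
fm = (0.4651 − 1) / (0.06 − 1) = 0.569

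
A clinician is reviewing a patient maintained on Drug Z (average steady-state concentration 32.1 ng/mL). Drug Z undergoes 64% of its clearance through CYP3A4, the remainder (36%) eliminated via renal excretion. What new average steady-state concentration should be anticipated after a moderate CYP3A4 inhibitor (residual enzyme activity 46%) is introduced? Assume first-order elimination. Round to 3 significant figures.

CYP3A4: 0.64 × 0.46 = 0.2944
Other: 0.36 (unchanged)
CL_new/CL_old = 0.2944 + 0.36 = 0.6544.
Average steady-state concentration ∝ 1/CL, so new value = 32.1 / 0.6544 = 49.1 ng/mL.

49.1 ng/mL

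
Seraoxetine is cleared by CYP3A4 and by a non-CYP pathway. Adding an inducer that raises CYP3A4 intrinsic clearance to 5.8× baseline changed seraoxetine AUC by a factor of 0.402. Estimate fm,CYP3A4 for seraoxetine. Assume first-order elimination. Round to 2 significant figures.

Let fm be the CYP3A4 fraction. New clearance relative to baseline = fm × 5.8 + (1 − fm).
AUC ratio = 1 / (new CL fraction), so new CL fraction = 1 / 0.402 = 2.488.
fm × 5.8 + 1 − fm = 2.488  ⇒  fm × (5.8 − 1) = 1.488  ⇒  fm = 0.31.

0.31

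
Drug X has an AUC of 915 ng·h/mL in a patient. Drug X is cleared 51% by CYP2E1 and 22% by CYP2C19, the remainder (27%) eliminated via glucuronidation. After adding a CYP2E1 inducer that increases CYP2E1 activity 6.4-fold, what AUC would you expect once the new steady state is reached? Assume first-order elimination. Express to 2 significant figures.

The CYP2E1 pathway (51% of clearance) is boosted to 6.4× activity: 0.51 × 6.4 = 3.264.
CYP2C19 (22%) and the residual 27% are unaffected.
New clearance relative to baseline: 3.264 + 0.22 + 0.27 = 3.754.
New AUC = baseline ÷ relative clearance = 915 / 3.754 = 2.4 × 10² ng·h/mL.

2.4 × 10² ng·h/mL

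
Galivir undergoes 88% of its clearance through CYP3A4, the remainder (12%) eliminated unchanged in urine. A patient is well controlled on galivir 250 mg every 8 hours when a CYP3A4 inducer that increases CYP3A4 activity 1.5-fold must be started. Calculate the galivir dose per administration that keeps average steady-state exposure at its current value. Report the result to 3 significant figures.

The CYP3A4 pathway (88% of clearance) rises to 1.5× activity: 0.88 × 1.5 = 1.32.
The remaining 12% of clearance is unaffected.
CL_new/CL_old = 1.32 + 0.12 = 1.44.
To maintain the same steady-state level, dose must scale with clearance: new dose = 250 × 1.44 = 360 mg.

360 mg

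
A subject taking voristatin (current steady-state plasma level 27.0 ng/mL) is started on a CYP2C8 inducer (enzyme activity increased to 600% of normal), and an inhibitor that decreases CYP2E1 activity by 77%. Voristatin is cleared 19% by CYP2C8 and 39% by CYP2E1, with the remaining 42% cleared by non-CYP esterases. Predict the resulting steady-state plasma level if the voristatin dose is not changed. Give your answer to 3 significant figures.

16.4 ng/mL

The CYP2C8 pathway (19% of clearance) is boosted to 6× activity: 0.19 × 6 = 1.14.
The CYP2E1 pathway (39% of clearance) falls to 0.23× activity: 0.39 × 0.23 = 0.0897.
The remaining 42% of clearance is unaffected.
Relative clearance = 1.14 + 0.0897 + 0.42 = 1.6497.
Dividing the baseline by the relative clearance: 27.0 / 1.6497 = 16.4 ng/mL.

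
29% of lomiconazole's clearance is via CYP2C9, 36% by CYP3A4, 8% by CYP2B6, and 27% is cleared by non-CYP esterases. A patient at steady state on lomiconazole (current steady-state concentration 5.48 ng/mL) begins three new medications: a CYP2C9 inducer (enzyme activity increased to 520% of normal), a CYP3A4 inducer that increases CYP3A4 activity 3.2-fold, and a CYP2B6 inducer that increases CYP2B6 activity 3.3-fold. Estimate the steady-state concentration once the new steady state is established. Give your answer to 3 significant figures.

1.72 ng/mL

CYP2C9: 0.29 × 5.2 = 1.508
CYP3A4: 0.36 × 3.2 = 1.152
CYP2B6: 0.08 × 3.3 = 0.264
Other: 0.27 (unchanged)
Relative clearance = 1.508 + 1.152 + 0.264 + 0.27 = 3.194.
Dividing the baseline by the relative clearance: 5.48 / 3.194 = 1.72 ng/mL.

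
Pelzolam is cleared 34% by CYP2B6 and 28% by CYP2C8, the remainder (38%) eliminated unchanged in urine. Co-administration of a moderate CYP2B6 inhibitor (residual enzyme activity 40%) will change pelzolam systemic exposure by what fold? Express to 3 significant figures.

CYP2B6: 0.34 × 0.4 = 0.136
CYP2C8: 0.28 (unchanged)
Other: 0.38 (unchanged)
Relative clearance = 0.136 + 0.28 + 0.38 = 0.796.
Systemic exposure ratio = CL_old/CL_new = 1 / 0.796 = 1.26.

1.26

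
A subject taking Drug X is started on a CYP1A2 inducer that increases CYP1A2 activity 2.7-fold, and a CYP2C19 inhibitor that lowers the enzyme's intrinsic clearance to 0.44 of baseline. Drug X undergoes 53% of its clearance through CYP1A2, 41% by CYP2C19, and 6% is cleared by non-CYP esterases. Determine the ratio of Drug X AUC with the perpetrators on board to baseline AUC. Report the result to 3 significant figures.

The CYP1A2 pathway (53% of clearance) rises to 2.7× activity: 0.53 × 2.7 = 1.431.
The CYP2C19 pathway (41% of clearance) falls to 0.44× activity: 0.41 × 0.44 = 0.1804.
Non-CYP routes (6%) are unchanged.
CL_new/CL_old = 1.431 + 0.1804 + 0.06 = 1.6714.
AUC ∝ 1/CL: fold-change = 1 / 1.6714 = 0.598.

0.598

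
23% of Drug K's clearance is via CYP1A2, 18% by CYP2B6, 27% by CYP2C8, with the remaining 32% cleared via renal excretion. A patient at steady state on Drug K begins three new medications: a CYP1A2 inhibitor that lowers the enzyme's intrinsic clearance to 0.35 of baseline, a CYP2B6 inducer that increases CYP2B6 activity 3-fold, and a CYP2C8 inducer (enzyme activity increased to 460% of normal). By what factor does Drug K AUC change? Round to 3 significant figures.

The CYP1A2 pathway (23% of clearance) is reduced to 0.35× activity: 0.23 × 0.35 = 0.0805.
The CYP2B6 pathway (18% of clearance) increases to 3× activity: 0.18 × 3 = 0.54.
The CYP2C8 pathway (27% of clearance) is boosted to 4.6× activity: 0.27 × 4.6 = 1.242.
Non-CYP routes (32%) are unchanged.
New clearance relative to baseline: 0.0805 + 0.54 + 1.242 + 0.32 = 2.1825.
Net AUC ratio = 1 / 2.1825 = 0.458.

0.458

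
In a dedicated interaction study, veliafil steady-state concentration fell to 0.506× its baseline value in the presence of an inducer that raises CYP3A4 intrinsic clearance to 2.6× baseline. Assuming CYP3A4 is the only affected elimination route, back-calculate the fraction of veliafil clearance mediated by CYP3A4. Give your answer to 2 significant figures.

Let x = fm,CYP3A4. Because steady-state concentration ∝ 1/CL, relative clearance rose to 1/0.506 = 1.976.
Only the CYP3A4 route changed, so 1.976 = x·2.6 + (1 − x), giving x = 0.61.

0.61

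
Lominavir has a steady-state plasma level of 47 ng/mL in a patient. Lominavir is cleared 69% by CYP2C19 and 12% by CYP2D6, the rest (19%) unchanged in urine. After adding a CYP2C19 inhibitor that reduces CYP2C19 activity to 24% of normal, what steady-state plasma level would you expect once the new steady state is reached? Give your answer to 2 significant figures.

The CYP2C19 pathway (69% of clearance) falls to 0.24× activity: 0.69 × 0.24 = 0.1656.
CYP2D6 (12%) and the residual 19% are unaffected.
Relative clearance = 0.1656 + 0.12 + 0.19 = 0.4756.
New steady-state plasma level = baseline ÷ relative clearance = 47 / 0.4756 = 99 ng/mL.

99 ng/mL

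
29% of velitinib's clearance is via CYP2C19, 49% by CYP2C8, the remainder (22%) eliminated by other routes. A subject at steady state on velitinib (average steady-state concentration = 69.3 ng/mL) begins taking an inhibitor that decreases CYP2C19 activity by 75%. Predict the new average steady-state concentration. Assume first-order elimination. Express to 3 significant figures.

CYP2C19: 0.29 × 0.25 = 0.0725
CYP2C8: 0.49 (unchanged)
Other: 0.22 (unchanged)
CL_new/CL_old = 0.0725 + 0.49 + 0.22 = 0.7825.
New average steady-state concentration = baseline ÷ relative clearance = 69.3 / 0.7825 = 88.6 ng/mL.

88.6 ng/mL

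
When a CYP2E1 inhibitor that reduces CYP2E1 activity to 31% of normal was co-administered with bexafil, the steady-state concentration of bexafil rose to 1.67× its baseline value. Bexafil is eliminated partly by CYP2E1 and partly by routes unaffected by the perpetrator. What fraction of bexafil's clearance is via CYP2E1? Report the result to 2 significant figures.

0.58

Let x = fm,CYP2E1. Because steady-state concentration ∝ 1/CL, relative clearance fell to 1/1.67 = 0.5988.
Only the CYP2E1 route changed, so 0.5988 = x·0.31 + (1 − x), giving x = 0.58.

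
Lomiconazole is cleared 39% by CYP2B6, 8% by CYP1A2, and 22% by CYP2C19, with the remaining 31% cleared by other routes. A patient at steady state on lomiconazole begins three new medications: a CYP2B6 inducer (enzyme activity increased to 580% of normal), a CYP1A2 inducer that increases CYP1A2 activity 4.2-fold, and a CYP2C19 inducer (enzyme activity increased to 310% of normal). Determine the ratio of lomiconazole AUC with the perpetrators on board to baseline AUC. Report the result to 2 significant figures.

0.28

The CYP2B6 pathway (39% of clearance) increases to 5.8× activity: 0.39 × 5.8 = 2.262.
The CYP1A2 pathway (8% of clearance) rises to 4.2× activity: 0.08 × 4.2 = 0.336.
The CYP2C19 pathway (22% of clearance) is boosted to 3.1× activity: 0.22 × 3.1 = 0.682.
The remaining 31% of clearance is unaffected.
New clearance relative to baseline: 2.262 + 0.336 + 0.682 + 0.31 = 3.59.
Because AUC varies inversely with clearance, the combined effect is 1 / 3.59 = 0.28.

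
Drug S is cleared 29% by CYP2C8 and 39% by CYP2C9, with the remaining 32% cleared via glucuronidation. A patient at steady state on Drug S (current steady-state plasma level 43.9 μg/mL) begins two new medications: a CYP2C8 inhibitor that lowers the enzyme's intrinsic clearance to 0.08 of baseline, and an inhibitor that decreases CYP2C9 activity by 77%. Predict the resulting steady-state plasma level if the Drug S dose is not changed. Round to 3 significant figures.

The CYP2C8 pathway (29% of clearance) falls to 0.08× activity: 0.29 × 0.08 = 0.0232.
The CYP2C9 pathway (39% of clearance) is reduced to 0.23× activity: 0.39 × 0.23 = 0.0897.
The remaining 32% of clearance is unaffected.
New clearance relative to baseline: 0.0232 + 0.0897 + 0.32 = 0.4329.
Steady-state plasma level ∝ 1/CL: new value = 43.9 / 0.4329 = 101 μg/mL.

101 μg/mL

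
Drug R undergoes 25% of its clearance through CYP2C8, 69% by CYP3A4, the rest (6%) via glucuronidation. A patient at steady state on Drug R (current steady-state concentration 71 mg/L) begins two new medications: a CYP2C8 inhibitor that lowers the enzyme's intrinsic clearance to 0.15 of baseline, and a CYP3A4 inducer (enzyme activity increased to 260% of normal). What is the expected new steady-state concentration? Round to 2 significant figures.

The CYP2C8 pathway (25% of clearance) drops to 0.15× activity: 0.25 × 0.15 = 0.0375.
The CYP3A4 pathway (69% of clearance) rises to 2.6× activity: 0.69 × 2.6 = 1.794.
The remaining 6% of clearance is unaffected.
Relative clearance = 0.0375 + 1.794 + 0.06 = 1.8915.
New steady-state concentration = 71 / 1.8915 = 38 mg/L (concentration scales inversely with clearance).

38 mg/L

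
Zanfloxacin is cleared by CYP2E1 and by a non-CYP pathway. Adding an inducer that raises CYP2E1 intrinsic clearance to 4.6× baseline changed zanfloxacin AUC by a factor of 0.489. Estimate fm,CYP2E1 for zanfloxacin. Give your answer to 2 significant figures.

Call the CYP2E1 fraction fm. After the interaction, CL_new/CL_old = fm × 4.6 + (1 − fm).
AUC ratio = 1 / (new CL fraction), so new CL fraction = 1 / 0.489 = 2.045.
fm × 4.6 + 1 − fm = 2.045  ⇒  fm × (4.6 − 1) = 1.045  ⇒  fm = 0.29.

0.29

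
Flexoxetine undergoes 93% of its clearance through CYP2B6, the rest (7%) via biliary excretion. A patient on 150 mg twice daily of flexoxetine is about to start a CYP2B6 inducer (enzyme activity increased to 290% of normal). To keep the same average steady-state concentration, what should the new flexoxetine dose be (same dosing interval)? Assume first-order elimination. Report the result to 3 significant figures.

415 mg

CYP2B6: 0.93 × 2.9 = 2.697
Other: 0.07 (unchanged)
New clearance relative to baseline: 2.697 + 0.07 = 2.767.
To maintain the same steady-state level, dose must scale with clearance: new dose = 150 × 2.767 = 415 mg.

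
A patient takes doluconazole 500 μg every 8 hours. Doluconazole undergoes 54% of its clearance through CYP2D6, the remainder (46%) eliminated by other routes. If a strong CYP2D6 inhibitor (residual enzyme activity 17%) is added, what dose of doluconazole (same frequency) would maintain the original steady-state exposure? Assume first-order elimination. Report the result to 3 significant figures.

The CYP2D6 pathway (54% of clearance) drops to 0.17× activity: 0.54 × 0.17 = 0.0918.
The remaining 46% of clearance is unaffected.
New clearance relative to baseline: 0.0918 + 0.46 = 0.5518.
Css,avg = (dose rate)/CL, so holding Css fixed requires dose ∝ CL: 500 × 0.5518 = 276 μg.

276 μg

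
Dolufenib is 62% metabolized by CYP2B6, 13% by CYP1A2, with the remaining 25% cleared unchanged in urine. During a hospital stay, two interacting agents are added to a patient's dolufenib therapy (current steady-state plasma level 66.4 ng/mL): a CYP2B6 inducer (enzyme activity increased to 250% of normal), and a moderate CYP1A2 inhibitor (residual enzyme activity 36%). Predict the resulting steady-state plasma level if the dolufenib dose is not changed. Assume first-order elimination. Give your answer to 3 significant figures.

36.0 ng/mL

The CYP2B6 pathway (62% of clearance) rises to 2.5× activity: 0.62 × 2.5 = 1.55.
The CYP1A2 pathway (13% of clearance) is reduced to 0.36× activity: 0.13 × 0.36 = 0.0468.
Non-CYP routes (25%) are unchanged.
CL_new/CL_old = 1.55 + 0.0468 + 0.25 = 1.8468.
Steady-state plasma level ∝ 1/CL: new value = 66.4 / 1.8468 = 36.0 ng/mL.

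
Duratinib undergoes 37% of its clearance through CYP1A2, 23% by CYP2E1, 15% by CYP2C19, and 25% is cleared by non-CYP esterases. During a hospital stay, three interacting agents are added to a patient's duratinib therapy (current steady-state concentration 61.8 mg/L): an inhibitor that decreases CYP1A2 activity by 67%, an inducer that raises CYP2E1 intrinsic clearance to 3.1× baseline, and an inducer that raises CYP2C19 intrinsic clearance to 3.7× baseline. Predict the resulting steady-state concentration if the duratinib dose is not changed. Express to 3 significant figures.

CYP1A2: 0.37 × 0.33 = 0.1221
CYP2E1: 0.23 × 3.1 = 0.713
CYP2C19: 0.15 × 3.7 = 0.555
Other: 0.25 (unchanged)
New clearance relative to baseline: 0.1221 + 0.713 + 0.555 + 0.25 = 1.6401.
New steady-state concentration = 61.8 / 1.6401 = 37.7 mg/L (concentration scales inversely with clearance).

37.7 mg/L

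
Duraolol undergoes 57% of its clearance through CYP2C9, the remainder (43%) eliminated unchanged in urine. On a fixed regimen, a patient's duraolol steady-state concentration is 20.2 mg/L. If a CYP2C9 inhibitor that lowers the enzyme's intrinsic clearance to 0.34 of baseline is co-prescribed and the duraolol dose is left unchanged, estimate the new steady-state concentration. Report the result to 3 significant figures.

32.4 mg/L

The CYP2C9 pathway (57% of clearance) falls to 0.34× activity: 0.57 × 0.34 = 0.1938.
The remaining 43% of clearance is unaffected.
CL_new/CL_old = 0.1938 + 0.43 = 0.6238.
Steady-state concentration ∝ 1/CL, so new value = 20.2 / 0.6238 = 32.4 mg/L.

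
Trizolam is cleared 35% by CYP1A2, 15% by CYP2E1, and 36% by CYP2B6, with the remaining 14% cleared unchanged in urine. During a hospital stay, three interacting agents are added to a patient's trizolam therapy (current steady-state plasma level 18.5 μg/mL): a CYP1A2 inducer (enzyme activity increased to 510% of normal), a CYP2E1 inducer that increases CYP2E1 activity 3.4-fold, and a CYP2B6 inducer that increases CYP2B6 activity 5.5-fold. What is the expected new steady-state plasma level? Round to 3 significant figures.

4.19 μg/mL

The CYP1A2 pathway (35% of clearance) increases to 5.1× activity: 0.35 × 5.1 = 1.785.
The CYP2E1 pathway (15% of clearance) is boosted to 3.4× activity: 0.15 × 3.4 = 0.51.
The CYP2B6 pathway (36% of clearance) increases to 5.5× activity: 0.36 × 5.5 = 1.98.
Non-CYP routes (14%) are unchanged.
Relative clearance = 1.785 + 0.51 + 1.98 + 0.14 = 4.415.
Steady-state plasma level ∝ 1/CL: new value = 18.5 / 4.415 = 4.19 μg/mL.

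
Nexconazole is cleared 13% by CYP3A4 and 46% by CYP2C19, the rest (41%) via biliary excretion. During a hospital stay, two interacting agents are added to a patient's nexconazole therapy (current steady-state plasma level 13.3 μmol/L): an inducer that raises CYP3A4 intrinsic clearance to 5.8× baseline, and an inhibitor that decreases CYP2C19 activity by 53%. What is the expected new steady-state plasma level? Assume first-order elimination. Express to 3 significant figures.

The CYP3A4 pathway (13% of clearance) rises to 5.8× activity: 0.13 × 5.8 = 0.754.
The CYP2C19 pathway (46% of clearance) is reduced to 0.47× activity: 0.46 × 0.47 = 0.2162.
Non-CYP routes (41%) are unchanged.
Relative clearance = 0.754 + 0.2162 + 0.41 = 1.3802.
Steady-state plasma level ∝ 1/CL: new value = 13.3 / 1.3802 = 9.64 μmol/L.

9.64 μmol/L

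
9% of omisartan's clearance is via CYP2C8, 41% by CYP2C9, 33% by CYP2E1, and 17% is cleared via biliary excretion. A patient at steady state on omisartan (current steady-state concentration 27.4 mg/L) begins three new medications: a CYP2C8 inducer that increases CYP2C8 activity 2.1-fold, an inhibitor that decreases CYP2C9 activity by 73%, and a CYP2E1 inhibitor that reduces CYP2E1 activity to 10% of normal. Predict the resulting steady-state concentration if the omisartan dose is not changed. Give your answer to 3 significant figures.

The CYP2C8 pathway (9% of clearance) is boosted to 2.1× activity: 0.09 × 2.1 = 0.189.
The CYP2C9 pathway (41% of clearance) falls to 0.27× activity: 0.41 × 0.27 = 0.1107.
The CYP2E1 pathway (33% of clearance) falls to 0.1× activity: 0.33 × 0.1 = 0.033.
The remaining 17% of clearance is unaffected.
New clearance relative to baseline: 0.189 + 0.1107 + 0.033 + 0.17 = 0.5027.
Dividing the baseline by the relative clearance: 27.4 / 0.5027 = 54.5 mg/L.

54.5 mg/L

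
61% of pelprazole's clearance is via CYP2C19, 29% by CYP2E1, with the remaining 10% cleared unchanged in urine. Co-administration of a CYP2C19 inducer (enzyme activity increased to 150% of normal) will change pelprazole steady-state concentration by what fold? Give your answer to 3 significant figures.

The CYP2C19 pathway (61% of clearance) is boosted to 1.5× activity: 0.61 × 1.5 = 0.915.
CYP2E1 (29%) and the residual 10% are unaffected.
New clearance relative to baseline: 0.915 + 0.29 + 0.1 = 1.305.
Steady-state concentration ratio = CL_old/CL_new = 1 / 1.305 = 0.766.

0.766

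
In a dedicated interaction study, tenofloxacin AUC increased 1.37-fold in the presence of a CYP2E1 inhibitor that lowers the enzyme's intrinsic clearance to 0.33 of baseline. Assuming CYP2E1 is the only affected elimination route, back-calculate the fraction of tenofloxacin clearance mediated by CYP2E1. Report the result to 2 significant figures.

Let fm be the CYP2E1 fraction. New clearance relative to baseline = fm × 0.33 + (1 − fm).
AUC ratio = 1 / (new CL fraction), so new CL fraction = 1 / 1.37 = 0.7299.
fm × 0.33 + 1 − fm = 0.7299  ⇒  fm × (0.33 − 1) = −0.2701  ⇒  fm = 0.40.

0.40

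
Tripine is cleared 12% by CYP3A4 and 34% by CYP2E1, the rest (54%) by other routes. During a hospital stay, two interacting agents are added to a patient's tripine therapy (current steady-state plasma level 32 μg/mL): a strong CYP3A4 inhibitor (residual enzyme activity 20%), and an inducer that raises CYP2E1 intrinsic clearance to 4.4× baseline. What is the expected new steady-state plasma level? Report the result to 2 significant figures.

The CYP3A4 pathway (12% of clearance) falls to 0.2× activity: 0.12 × 0.2 = 0.024.
The CYP2E1 pathway (34% of clearance) increases to 4.4× activity: 0.34 × 4.4 = 1.496.
Non-CYP routes (54%) are unchanged.
Relative clearance = 0.024 + 1.496 + 0.54 = 2.06.
Dividing the baseline by the relative clearance: 32 / 2.06 = 16 μg/mL.

16 μg/mL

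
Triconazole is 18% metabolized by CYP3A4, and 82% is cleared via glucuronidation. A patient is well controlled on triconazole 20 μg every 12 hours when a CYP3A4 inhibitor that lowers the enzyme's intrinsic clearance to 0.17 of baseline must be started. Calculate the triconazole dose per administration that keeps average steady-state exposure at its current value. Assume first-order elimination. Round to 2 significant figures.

17 μg

The CYP3A4 pathway (18% of clearance) falls to 0.17× activity: 0.18 × 0.17 = 0.0306.
The remaining 82% of clearance is unaffected.
New clearance relative to baseline: 0.0306 + 0.82 = 0.8506.
Exposure is unchanged when dose changes in proportion to clearance. New dose = 20 μg × 0.8506 = 17 μg.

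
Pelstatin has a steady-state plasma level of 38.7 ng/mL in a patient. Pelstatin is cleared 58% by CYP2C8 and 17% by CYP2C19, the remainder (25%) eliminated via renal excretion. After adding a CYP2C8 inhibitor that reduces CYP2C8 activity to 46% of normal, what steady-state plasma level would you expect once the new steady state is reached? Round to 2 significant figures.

The CYP2C8 pathway (58% of clearance) is reduced to 0.46× activity: 0.58 × 0.46 = 0.2668.
CYP2C19 (17%) and the residual 25% are unaffected.
New clearance relative to baseline: 0.2668 + 0.17 + 0.25 = 0.6868.
New steady-state plasma level = baseline ÷ relative clearance = 38.7 / 0.6868 = 56 ng/mL.

56 ng/mL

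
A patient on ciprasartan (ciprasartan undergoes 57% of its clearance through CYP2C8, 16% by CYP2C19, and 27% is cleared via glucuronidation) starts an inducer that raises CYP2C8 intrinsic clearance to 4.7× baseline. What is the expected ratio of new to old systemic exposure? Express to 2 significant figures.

The CYP2C8 pathway (57% of clearance) is boosted to 4.7× activity: 0.57 × 4.7 = 2.679.
CYP2C19 (16%) and the residual 27% are unaffected.
CL_new/CL_old = 2.679 + 0.16 + 0.27 = 3.109.
Systemic exposure is inversely proportional to clearance, so the fold-change is 1 / 3.109 = 0.32.

0.32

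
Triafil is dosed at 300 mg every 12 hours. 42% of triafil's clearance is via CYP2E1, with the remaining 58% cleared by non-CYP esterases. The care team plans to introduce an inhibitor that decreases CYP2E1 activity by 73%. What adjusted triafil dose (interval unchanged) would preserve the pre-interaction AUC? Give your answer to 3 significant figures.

208 mg

The CYP2E1 pathway (42% of clearance) falls to 0.27× activity: 0.42 × 0.27 = 0.1134.
The remaining 58% of clearance is unaffected.
CL_new/CL_old = 0.1134 + 0.58 = 0.6934.
Exposure is unchanged when dose changes in proportion to clearance. New dose = 300 mg × 0.6934 = 208 mg.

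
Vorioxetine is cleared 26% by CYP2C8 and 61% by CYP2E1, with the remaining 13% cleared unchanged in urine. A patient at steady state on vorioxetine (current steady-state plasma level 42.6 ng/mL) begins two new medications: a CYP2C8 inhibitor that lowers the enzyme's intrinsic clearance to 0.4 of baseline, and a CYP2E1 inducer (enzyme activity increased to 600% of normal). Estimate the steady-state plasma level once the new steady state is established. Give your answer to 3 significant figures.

10.9 ng/mL

The CYP2C8 pathway (26% of clearance) is reduced to 0.4× activity: 0.26 × 0.4 = 0.104.
The CYP2E1 pathway (61% of clearance) is boosted to 6× activity: 0.61 × 6 = 3.66.
Non-CYP routes (13%) are unchanged.
CL_new/CL_old = 0.104 + 3.66 + 0.13 = 3.894.
Steady-state plasma level ∝ 1/CL: new value = 42.6 / 3.894 = 10.9 ng/mL.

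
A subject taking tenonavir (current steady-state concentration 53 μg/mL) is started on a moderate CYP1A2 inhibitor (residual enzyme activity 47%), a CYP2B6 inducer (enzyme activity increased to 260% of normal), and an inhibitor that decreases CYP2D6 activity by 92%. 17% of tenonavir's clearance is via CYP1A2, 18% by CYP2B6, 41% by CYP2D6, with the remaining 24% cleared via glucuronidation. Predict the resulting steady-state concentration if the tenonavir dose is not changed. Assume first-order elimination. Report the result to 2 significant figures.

65 μg/mL

The CYP1A2 pathway (17% of clearance) falls to 0.47× activity: 0.17 × 0.47 = 0.0799.
The CYP2B6 pathway (18% of clearance) increases to 2.6× activity: 0.18 × 2.6 = 0.468.
The CYP2D6 pathway (41% of clearance) falls to 0.08× activity: 0.41 × 0.08 = 0.0328.
The remaining 24% of clearance is unaffected.
CL_new/CL_old = 0.0799 + 0.468 + 0.0328 + 0.24 = 0.8207.
Dividing the baseline by the relative clearance: 53 / 0.8207 = 65 μg/mL.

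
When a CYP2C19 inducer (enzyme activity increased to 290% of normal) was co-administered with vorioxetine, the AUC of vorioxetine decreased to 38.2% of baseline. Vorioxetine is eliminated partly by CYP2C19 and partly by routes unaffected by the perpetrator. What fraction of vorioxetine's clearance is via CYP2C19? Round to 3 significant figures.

Let x = fm,CYP2C19. Because AUC ∝ 1/CL, relative clearance rose to 1/0.382 = 2.618.
Only the CYP2C19 route changed, so 2.618 = x·2.9 + (1 − x), giving x = 0.851.

0.851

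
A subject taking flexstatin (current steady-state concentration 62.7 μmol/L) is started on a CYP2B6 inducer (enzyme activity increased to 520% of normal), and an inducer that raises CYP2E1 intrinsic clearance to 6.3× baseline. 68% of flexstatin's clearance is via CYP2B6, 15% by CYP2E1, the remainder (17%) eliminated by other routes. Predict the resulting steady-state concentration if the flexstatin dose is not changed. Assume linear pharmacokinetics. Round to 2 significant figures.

13 μmol/L

The CYP2B6 pathway (68% of clearance) increases to 5.2× activity: 0.68 × 5.2 = 3.536.
The CYP2E1 pathway (15% of clearance) is boosted to 6.3× activity: 0.15 × 6.3 = 0.945.
The remaining 17% of clearance is unaffected.
CL_new/CL_old = 3.536 + 0.945 + 0.17 = 4.651.
Dividing the baseline by the relative clearance: 62.7 / 4.651 = 13 μmol/L.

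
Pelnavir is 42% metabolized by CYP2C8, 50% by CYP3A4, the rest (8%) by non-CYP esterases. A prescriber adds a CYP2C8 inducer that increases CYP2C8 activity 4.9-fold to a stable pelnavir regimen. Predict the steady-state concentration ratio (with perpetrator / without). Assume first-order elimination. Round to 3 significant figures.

0.379

The CYP2C8 pathway (42% of clearance) is boosted to 4.9× activity: 0.42 × 4.9 = 2.058.
CYP3A4 (50%) and the residual 8% are unaffected.
New clearance relative to baseline: 2.058 + 0.5 + 0.08 = 2.638.
Steady-state concentration is inversely proportional to clearance, so the fold-change is 1 / 2.638 = 0.379.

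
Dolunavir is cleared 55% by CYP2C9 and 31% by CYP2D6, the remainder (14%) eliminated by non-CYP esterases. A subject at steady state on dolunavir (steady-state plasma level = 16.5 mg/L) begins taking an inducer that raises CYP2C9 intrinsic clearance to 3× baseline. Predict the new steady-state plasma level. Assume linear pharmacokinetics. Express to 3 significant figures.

The CYP2C9 pathway (55% of clearance) increases to 3× activity: 0.55 × 3 = 1.65.
CYP2D6 (31%) and the residual 14% are unaffected.
Relative clearance = 1.65 + 0.31 + 0.14 = 2.1.
New steady-state plasma level = baseline ÷ relative clearance = 16.5 / 2.1 = 7.86 mg/L.

7.86 mg/L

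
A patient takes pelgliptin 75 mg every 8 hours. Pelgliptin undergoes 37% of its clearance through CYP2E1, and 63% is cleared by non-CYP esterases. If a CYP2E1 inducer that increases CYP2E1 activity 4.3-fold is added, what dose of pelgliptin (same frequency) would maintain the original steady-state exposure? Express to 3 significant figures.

167 mg

The CYP2E1 pathway (37% of clearance) increases to 4.3× activity: 0.37 × 4.3 = 1.591.
The remaining 63% of clearance is unaffected.
New clearance relative to baseline: 1.591 + 0.63 = 2.221.
Exposure is unchanged when dose changes in proportion to clearance. New dose = 75 mg × 2.221 = 167 mg.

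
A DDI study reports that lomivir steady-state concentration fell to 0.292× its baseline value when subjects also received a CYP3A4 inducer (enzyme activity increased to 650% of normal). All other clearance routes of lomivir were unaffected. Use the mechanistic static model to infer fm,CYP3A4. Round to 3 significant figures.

0.441

CL'/CL = 1 / 0.292 = 3.425
6.5·fm + (1 − fm) = 3.425
fm = (3.425 − 1) / (6.5 − 1) = 0.441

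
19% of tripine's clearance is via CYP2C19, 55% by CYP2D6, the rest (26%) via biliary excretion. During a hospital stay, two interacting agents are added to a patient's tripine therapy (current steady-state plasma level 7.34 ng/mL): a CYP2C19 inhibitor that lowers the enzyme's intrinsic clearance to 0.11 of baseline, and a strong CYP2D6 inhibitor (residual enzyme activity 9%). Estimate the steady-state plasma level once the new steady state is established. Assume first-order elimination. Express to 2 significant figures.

The CYP2C19 pathway (19% of clearance) falls to 0.11× activity: 0.19 × 0.11 = 0.0209.
The CYP2D6 pathway (55% of clearance) is reduced to 0.09× activity: 0.55 × 0.09 = 0.0495.
Non-CYP routes (26%) are unchanged.
Relative clearance = 0.0209 + 0.0495 + 0.26 = 0.3304.
Steady-state plasma level ∝ 1/CL: new value = 7.34 / 0.3304 = 22 ng/mL.

22 ng/mL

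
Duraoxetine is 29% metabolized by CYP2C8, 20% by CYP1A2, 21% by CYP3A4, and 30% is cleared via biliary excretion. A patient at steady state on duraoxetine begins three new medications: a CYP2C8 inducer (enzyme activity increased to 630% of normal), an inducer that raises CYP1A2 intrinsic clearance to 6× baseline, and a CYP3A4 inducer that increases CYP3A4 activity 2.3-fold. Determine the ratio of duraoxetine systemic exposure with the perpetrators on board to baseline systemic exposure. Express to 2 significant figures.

0.26

CYP2C8: 0.29 × 6.3 = 1.827
CYP1A2: 0.2 × 6 = 1.2
CYP3A4: 0.21 × 2.3 = 0.483
Other: 0.3 (unchanged)
New clearance relative to baseline: 1.827 + 1.2 + 0.483 + 0.3 = 3.81.
Because systemic exposure varies inversely with clearance, the combined effect is 1 / 3.81 = 0.26.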